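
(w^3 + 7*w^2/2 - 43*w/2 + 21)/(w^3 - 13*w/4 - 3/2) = 2*(2*w^2 + 11*w - 21)/(4*w^2 + 8*w + 3)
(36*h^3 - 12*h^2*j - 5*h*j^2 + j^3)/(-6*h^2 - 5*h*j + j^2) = (-6*h^2 + h*j + j^2)/(h + j)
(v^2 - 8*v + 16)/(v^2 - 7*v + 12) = (v - 4)/(v - 3)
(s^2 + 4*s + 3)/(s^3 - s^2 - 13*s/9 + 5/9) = 9*(s + 3)/(9*s^2 - 18*s + 5)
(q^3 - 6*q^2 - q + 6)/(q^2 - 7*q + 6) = q + 1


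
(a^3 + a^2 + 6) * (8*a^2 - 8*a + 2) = 8*a^5 - 6*a^3 + 50*a^2 - 48*a + 12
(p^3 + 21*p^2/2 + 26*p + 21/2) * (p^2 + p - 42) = p^5 + 23*p^4/2 - 11*p^3/2 - 809*p^2/2 - 2163*p/2 - 441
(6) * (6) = 36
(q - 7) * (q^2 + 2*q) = q^3 - 5*q^2 - 14*q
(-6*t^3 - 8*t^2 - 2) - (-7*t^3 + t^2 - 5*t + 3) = t^3 - 9*t^2 + 5*t - 5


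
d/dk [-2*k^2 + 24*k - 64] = 24 - 4*k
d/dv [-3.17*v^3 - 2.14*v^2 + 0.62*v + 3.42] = -9.51*v^2 - 4.28*v + 0.62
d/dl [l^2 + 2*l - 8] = 2*l + 2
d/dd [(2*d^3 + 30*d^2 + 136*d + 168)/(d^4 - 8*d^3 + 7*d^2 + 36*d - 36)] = 2*(-d^4 - 26*d^3 + 31*d^2 + 804*d - 1368)/(d^6 - 20*d^5 + 154*d^4 - 576*d^3 + 1089*d^2 - 972*d + 324)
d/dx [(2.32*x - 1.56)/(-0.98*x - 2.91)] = (-8.1144*x - 24.0948)/(0.98*x + 2.91)^3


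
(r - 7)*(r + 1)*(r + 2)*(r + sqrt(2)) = r^4 - 4*r^3 + sqrt(2)*r^3 - 19*r^2 - 4*sqrt(2)*r^2 - 19*sqrt(2)*r - 14*r - 14*sqrt(2)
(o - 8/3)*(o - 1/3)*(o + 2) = o^3 - o^2 - 46*o/9 + 16/9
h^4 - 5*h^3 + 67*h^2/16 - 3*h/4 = h*(h - 4)*(h - 3/4)*(h - 1/4)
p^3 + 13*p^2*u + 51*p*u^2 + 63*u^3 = (p + 3*u)^2*(p + 7*u)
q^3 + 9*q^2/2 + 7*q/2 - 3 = (q - 1/2)*(q + 2)*(q + 3)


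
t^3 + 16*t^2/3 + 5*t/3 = t*(t + 1/3)*(t + 5)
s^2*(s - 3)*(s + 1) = s^4 - 2*s^3 - 3*s^2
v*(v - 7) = v^2 - 7*v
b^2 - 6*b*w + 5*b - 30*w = (b + 5)*(b - 6*w)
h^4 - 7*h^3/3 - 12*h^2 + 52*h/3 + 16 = (h - 4)*(h - 2)*(h + 2/3)*(h + 3)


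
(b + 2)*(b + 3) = b^2 + 5*b + 6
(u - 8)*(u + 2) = u^2 - 6*u - 16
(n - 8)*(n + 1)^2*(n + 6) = n^4 - 51*n^2 - 98*n - 48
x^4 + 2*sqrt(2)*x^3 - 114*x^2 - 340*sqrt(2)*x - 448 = (x - 8*sqrt(2))*(x + sqrt(2))*(x + 2*sqrt(2))*(x + 7*sqrt(2))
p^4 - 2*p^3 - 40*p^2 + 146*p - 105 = (p - 5)*(p - 3)*(p - 1)*(p + 7)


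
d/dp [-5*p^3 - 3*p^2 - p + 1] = -15*p^2 - 6*p - 1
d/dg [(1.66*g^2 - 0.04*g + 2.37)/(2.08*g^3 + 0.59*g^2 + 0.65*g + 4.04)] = (-3.4528*g^4 + 0.1664*g^3 - 13.6862*g^2 + 10.6162*g - 1.7021)/(4.3264*g^6 + 2.4544*g^5 + 3.0521*g^4 + 17.5734*g^3 + 5.1897*g^2 + 5.252*g + 16.3216)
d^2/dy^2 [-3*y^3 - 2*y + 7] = -18*y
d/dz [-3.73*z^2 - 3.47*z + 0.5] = -7.46*z - 3.47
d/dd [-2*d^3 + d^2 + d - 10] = -6*d^2 + 2*d + 1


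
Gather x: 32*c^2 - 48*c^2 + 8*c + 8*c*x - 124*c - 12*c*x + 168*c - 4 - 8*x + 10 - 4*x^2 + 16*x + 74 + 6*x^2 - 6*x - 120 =-16*c^2 + 52*c + 2*x^2 + x*(2 - 4*c) - 40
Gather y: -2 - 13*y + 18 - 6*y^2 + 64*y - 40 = -6*y^2 + 51*y - 24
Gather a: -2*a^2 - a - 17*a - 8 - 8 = -2*a^2 - 18*a - 16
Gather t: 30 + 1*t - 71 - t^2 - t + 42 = 1 - t^2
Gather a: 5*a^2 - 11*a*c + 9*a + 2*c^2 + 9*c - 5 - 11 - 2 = 5*a^2 + a*(9 - 11*c) + 2*c^2 + 9*c - 18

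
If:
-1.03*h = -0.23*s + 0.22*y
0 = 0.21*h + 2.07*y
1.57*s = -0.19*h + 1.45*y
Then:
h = 0.00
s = 0.00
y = 0.00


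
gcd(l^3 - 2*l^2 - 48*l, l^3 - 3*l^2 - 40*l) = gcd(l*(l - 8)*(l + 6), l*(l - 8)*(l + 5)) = l^2 - 8*l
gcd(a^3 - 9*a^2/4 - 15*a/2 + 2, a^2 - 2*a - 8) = a^2 - 2*a - 8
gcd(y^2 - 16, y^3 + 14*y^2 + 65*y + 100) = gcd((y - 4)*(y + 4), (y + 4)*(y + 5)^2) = y + 4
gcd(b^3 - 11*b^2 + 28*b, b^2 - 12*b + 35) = b - 7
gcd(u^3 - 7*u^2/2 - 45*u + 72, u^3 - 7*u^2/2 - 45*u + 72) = u^3 - 7*u^2/2 - 45*u + 72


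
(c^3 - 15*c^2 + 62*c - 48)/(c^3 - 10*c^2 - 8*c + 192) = (c - 1)/(c + 4)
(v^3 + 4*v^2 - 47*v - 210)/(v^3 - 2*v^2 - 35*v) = (v + 6)/v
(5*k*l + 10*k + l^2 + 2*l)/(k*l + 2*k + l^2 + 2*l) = (5*k + l)/(k + l)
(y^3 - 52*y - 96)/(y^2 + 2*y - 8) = (y^3 - 52*y - 96)/(y^2 + 2*y - 8)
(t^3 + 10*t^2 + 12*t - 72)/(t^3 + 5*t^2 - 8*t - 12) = (t + 6)/(t + 1)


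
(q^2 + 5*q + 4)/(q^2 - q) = (q^2 + 5*q + 4)/(q*(q - 1))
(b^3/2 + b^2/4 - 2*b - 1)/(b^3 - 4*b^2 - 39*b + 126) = (2*b^3 + b^2 - 8*b - 4)/(4*(b^3 - 4*b^2 - 39*b + 126))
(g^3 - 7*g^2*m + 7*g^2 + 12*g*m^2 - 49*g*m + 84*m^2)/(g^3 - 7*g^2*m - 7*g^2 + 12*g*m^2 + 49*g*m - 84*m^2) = (g + 7)/(g - 7)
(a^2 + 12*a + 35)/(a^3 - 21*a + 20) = (a + 7)/(a^2 - 5*a + 4)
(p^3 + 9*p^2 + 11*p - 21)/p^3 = 1 + 9/p + 11/p^2 - 21/p^3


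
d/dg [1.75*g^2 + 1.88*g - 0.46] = 3.5*g + 1.88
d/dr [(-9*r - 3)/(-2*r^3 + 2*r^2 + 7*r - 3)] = 12*(-3*r^3 + r + 4)/(4*r^6 - 8*r^5 - 24*r^4 + 40*r^3 + 37*r^2 - 42*r + 9)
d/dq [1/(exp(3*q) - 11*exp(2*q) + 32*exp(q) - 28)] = (-3*exp(2*q) + 22*exp(q) - 32)*exp(q)/(exp(3*q) - 11*exp(2*q) + 32*exp(q) - 28)^2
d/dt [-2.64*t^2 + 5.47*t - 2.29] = 5.47 - 5.28*t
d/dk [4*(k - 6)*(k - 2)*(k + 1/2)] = 12*k^2 - 60*k + 32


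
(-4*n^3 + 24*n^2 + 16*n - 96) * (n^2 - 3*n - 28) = -4*n^5 + 36*n^4 + 56*n^3 - 816*n^2 - 160*n + 2688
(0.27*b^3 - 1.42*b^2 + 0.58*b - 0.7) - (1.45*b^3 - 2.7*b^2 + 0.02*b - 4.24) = -1.18*b^3 + 1.28*b^2 + 0.56*b + 3.54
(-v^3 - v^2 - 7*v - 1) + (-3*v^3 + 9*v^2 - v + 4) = -4*v^3 + 8*v^2 - 8*v + 3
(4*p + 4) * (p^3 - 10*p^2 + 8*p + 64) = 4*p^4 - 36*p^3 - 8*p^2 + 288*p + 256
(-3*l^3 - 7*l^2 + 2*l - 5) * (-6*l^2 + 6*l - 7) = 18*l^5 + 24*l^4 - 33*l^3 + 91*l^2 - 44*l + 35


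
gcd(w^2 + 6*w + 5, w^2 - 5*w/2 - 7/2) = w + 1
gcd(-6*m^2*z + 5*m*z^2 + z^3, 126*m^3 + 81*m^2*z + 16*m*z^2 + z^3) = 6*m + z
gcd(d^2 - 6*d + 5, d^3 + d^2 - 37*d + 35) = d^2 - 6*d + 5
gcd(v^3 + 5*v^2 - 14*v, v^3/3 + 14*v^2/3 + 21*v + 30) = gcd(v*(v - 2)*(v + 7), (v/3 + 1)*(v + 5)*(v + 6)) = 1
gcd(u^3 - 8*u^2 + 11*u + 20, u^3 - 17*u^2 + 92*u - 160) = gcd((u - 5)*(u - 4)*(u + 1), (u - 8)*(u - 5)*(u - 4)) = u^2 - 9*u + 20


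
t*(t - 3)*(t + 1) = t^3 - 2*t^2 - 3*t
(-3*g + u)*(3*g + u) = -9*g^2 + u^2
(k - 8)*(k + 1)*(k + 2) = k^3 - 5*k^2 - 22*k - 16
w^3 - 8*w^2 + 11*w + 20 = (w - 5)*(w - 4)*(w + 1)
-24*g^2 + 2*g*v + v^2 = (-4*g + v)*(6*g + v)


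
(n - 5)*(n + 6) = n^2 + n - 30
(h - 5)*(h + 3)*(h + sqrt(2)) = h^3 - 2*h^2 + sqrt(2)*h^2 - 15*h - 2*sqrt(2)*h - 15*sqrt(2)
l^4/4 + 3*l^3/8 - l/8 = l*(l/4 + 1/4)*(l - 1/2)*(l + 1)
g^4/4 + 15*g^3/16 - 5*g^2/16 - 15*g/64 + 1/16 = (g/4 + 1)*(g - 1/2)*(g - 1/4)*(g + 1/2)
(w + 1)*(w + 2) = w^2 + 3*w + 2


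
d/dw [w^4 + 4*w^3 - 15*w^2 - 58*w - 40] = 4*w^3 + 12*w^2 - 30*w - 58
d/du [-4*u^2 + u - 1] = 1 - 8*u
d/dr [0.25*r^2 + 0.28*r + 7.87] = 0.5*r + 0.28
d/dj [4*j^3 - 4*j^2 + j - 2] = 12*j^2 - 8*j + 1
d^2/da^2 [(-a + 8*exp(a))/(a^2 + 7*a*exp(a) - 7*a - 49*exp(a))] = (-2*(a - 8*exp(a))*(7*a*exp(a) + 2*a - 42*exp(a) - 7)^2 + ((a - 8*exp(a))*(7*a*exp(a) - 35*exp(a) + 2) - 2*(8*exp(a) - 1)*(7*a*exp(a) + 2*a - 42*exp(a) - 7))*(a^2 + 7*a*exp(a) - 7*a - 49*exp(a)) + 8*(a^2 + 7*a*exp(a) - 7*a - 49*exp(a))^2*exp(a))/(a^2 + 7*a*exp(a) - 7*a - 49*exp(a))^3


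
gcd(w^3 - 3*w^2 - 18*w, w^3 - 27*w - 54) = w^2 - 3*w - 18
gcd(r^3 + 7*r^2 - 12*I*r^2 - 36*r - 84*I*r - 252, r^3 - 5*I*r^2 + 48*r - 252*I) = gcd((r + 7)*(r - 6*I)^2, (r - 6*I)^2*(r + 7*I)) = r^2 - 12*I*r - 36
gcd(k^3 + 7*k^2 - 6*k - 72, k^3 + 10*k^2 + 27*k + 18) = k + 6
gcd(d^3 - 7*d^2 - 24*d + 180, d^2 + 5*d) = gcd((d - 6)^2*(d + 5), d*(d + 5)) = d + 5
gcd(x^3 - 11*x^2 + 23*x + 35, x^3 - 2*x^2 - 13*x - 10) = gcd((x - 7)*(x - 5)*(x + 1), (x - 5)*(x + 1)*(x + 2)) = x^2 - 4*x - 5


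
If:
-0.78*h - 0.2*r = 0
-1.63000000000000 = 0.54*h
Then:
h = -3.02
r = 11.77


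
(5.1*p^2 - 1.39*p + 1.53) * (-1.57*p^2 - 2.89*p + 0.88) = -8.007*p^4 - 12.5567*p^3 + 6.103*p^2 - 5.6449*p + 1.3464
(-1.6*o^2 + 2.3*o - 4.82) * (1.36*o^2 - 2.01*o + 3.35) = -2.176*o^4 + 6.344*o^3 - 16.5382*o^2 + 17.3932*o - 16.147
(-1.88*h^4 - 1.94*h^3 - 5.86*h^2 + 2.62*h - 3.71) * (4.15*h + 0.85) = -7.802*h^5 - 9.649*h^4 - 25.968*h^3 + 5.892*h^2 - 13.1695*h - 3.1535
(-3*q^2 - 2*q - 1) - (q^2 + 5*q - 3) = -4*q^2 - 7*q + 2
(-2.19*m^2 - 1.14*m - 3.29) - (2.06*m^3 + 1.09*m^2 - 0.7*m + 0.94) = -2.06*m^3 - 3.28*m^2 - 0.44*m - 4.23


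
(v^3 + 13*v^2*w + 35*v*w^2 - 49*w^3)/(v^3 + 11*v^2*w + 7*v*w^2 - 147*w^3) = (v - w)/(v - 3*w)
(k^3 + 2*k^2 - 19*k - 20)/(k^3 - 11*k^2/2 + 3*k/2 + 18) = 2*(k^2 + 6*k + 5)/(2*k^2 - 3*k - 9)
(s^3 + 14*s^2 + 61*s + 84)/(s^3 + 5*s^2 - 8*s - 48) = (s^2 + 10*s + 21)/(s^2 + s - 12)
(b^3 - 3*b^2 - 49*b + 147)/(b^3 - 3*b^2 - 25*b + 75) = (b^2 - 49)/(b^2 - 25)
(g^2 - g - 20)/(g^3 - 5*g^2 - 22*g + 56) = (g - 5)/(g^2 - 9*g + 14)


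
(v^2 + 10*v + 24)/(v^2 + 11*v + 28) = (v + 6)/(v + 7)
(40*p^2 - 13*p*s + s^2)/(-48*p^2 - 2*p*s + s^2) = (-5*p + s)/(6*p + s)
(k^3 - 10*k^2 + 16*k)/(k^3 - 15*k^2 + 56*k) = (k - 2)/(k - 7)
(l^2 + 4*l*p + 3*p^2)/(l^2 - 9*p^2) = (-l - p)/(-l + 3*p)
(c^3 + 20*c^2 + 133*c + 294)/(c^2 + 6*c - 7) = (c^2 + 13*c + 42)/(c - 1)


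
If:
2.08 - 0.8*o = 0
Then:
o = 2.60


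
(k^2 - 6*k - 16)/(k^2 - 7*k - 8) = (k + 2)/(k + 1)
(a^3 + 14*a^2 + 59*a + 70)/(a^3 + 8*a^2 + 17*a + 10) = (a + 7)/(a + 1)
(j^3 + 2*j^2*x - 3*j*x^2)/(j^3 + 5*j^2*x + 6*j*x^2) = (j - x)/(j + 2*x)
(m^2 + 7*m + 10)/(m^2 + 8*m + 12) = (m + 5)/(m + 6)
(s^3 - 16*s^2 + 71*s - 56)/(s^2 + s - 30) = (s^3 - 16*s^2 + 71*s - 56)/(s^2 + s - 30)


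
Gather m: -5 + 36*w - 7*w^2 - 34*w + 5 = -7*w^2 + 2*w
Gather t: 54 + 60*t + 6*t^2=6*t^2 + 60*t + 54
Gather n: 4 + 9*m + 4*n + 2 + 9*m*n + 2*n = 9*m + n*(9*m + 6) + 6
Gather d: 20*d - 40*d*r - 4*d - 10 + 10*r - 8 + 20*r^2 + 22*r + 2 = d*(16 - 40*r) + 20*r^2 + 32*r - 16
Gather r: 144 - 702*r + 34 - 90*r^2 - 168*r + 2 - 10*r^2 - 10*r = -100*r^2 - 880*r + 180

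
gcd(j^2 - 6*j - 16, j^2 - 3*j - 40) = j - 8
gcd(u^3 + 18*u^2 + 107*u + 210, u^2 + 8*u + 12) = u + 6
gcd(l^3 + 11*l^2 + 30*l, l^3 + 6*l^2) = l^2 + 6*l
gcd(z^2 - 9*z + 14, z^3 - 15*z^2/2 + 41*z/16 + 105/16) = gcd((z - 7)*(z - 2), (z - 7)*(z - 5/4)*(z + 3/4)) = z - 7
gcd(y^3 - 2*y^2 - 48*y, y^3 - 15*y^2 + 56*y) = y^2 - 8*y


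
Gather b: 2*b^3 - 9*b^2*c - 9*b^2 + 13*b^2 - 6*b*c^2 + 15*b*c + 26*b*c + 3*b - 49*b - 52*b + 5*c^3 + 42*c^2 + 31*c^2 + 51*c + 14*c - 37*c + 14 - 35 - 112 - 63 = 2*b^3 + b^2*(4 - 9*c) + b*(-6*c^2 + 41*c - 98) + 5*c^3 + 73*c^2 + 28*c - 196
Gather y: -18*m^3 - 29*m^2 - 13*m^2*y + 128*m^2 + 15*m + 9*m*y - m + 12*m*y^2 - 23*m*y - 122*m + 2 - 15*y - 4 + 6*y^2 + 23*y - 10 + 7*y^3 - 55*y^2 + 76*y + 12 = -18*m^3 + 99*m^2 - 108*m + 7*y^3 + y^2*(12*m - 49) + y*(-13*m^2 - 14*m + 84)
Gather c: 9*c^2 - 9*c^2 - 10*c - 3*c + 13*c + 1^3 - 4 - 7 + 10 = 0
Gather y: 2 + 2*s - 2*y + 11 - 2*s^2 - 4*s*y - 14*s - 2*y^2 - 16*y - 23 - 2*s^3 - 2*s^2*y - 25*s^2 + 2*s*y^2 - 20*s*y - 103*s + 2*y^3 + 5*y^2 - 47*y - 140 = -2*s^3 - 27*s^2 - 115*s + 2*y^3 + y^2*(2*s + 3) + y*(-2*s^2 - 24*s - 65) - 150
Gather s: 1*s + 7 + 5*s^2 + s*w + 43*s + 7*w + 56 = 5*s^2 + s*(w + 44) + 7*w + 63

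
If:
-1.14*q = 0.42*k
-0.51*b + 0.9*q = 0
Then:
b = 1.76470588235294*q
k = -2.71428571428571*q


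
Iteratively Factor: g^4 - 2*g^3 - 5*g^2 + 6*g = (g + 2)*(g^3 - 4*g^2 + 3*g) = (g - 1)*(g + 2)*(g^2 - 3*g) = (g - 3)*(g - 1)*(g + 2)*(g)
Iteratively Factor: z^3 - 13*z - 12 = (z + 1)*(z^2 - z - 12) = (z + 1)*(z + 3)*(z - 4)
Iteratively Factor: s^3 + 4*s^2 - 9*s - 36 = (s - 3)*(s^2 + 7*s + 12) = (s - 3)*(s + 4)*(s + 3)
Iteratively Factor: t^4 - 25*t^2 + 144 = (t + 4)*(t^3 - 4*t^2 - 9*t + 36) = (t - 4)*(t + 4)*(t^2 - 9) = (t - 4)*(t + 3)*(t + 4)*(t - 3)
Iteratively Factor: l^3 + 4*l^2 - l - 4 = (l + 1)*(l^2 + 3*l - 4) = (l - 1)*(l + 1)*(l + 4)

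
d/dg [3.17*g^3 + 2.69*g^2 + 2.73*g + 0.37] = 9.51*g^2 + 5.38*g + 2.73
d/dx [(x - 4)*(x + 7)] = 2*x + 3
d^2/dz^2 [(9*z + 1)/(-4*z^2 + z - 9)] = 2*(-(8*z - 1)^2*(9*z + 1) + (108*z - 5)*(4*z^2 - z + 9))/(4*z^2 - z + 9)^3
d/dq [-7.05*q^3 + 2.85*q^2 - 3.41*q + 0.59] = -21.15*q^2 + 5.7*q - 3.41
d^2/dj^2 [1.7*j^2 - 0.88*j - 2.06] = 3.40000000000000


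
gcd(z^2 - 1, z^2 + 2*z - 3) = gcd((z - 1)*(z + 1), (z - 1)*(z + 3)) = z - 1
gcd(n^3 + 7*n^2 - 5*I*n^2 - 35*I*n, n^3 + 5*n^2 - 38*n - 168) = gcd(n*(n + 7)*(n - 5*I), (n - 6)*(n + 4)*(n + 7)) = n + 7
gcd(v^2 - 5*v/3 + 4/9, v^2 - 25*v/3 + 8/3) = v - 1/3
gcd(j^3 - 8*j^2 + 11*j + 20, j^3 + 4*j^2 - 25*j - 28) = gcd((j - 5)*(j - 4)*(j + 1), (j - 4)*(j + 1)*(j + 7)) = j^2 - 3*j - 4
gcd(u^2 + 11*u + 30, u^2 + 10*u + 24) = u + 6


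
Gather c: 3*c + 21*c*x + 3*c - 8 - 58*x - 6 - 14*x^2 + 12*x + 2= c*(21*x + 6) - 14*x^2 - 46*x - 12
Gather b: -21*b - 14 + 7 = -21*b - 7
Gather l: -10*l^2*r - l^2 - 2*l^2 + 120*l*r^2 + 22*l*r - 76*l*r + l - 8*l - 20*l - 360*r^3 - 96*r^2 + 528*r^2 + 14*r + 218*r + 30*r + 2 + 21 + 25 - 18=l^2*(-10*r - 3) + l*(120*r^2 - 54*r - 27) - 360*r^3 + 432*r^2 + 262*r + 30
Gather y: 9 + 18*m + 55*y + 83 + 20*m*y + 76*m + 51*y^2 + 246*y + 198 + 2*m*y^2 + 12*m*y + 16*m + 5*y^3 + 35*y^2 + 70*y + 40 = 110*m + 5*y^3 + y^2*(2*m + 86) + y*(32*m + 371) + 330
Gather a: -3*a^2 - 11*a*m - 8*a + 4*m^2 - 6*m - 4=-3*a^2 + a*(-11*m - 8) + 4*m^2 - 6*m - 4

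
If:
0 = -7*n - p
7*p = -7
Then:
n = 1/7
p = -1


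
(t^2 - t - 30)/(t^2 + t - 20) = (t - 6)/(t - 4)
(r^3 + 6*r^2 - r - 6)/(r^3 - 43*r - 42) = (r - 1)/(r - 7)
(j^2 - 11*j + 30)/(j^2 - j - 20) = (j - 6)/(j + 4)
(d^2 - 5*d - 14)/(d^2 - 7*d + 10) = (d^2 - 5*d - 14)/(d^2 - 7*d + 10)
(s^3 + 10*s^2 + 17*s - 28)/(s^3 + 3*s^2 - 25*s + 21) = (s + 4)/(s - 3)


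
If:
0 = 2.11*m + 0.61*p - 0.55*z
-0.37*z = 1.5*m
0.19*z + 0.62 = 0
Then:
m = 0.80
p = -5.73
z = -3.26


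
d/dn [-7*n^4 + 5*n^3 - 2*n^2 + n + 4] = -28*n^3 + 15*n^2 - 4*n + 1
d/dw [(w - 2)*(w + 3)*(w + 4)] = 3*w^2 + 10*w - 2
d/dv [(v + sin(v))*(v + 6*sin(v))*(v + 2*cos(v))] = -(v + sin(v))*(v + 6*sin(v))*(2*sin(v) - 1) + (v + sin(v))*(v + 2*cos(v))*(6*cos(v) + 1) + (v + 6*sin(v))*(v + 2*cos(v))*(cos(v) + 1)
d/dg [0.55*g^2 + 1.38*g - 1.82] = 1.1*g + 1.38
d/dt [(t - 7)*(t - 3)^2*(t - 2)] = 4*t^3 - 45*t^2 + 154*t - 165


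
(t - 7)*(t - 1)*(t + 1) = t^3 - 7*t^2 - t + 7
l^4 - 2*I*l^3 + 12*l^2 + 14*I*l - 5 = (l - 5*I)*(l + I)^3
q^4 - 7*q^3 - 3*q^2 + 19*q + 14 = (q - 7)*(q - 2)*(q + 1)^2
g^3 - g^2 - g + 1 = (g - 1)^2*(g + 1)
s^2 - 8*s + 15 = (s - 5)*(s - 3)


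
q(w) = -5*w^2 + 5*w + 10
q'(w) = 5 - 10*w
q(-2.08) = -22.03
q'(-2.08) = 25.80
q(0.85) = 10.64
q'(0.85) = -3.50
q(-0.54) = 5.84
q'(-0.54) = 10.40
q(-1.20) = -3.20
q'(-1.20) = 17.00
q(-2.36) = -29.65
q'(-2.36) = 28.60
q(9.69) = -411.03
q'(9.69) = -91.90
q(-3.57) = -71.57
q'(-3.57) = 40.70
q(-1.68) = -12.51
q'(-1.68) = 21.80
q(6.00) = -140.00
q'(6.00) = -55.00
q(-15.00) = -1190.00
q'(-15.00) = 155.00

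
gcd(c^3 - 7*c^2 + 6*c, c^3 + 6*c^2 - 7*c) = c^2 - c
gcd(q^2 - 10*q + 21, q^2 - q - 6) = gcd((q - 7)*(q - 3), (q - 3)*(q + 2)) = q - 3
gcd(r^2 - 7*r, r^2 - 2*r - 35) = r - 7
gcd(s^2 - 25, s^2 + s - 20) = s + 5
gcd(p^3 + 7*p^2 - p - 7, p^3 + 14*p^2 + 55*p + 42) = p^2 + 8*p + 7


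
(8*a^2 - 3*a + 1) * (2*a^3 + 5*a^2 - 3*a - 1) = 16*a^5 + 34*a^4 - 37*a^3 + 6*a^2 - 1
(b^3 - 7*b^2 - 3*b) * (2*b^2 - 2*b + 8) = 2*b^5 - 16*b^4 + 16*b^3 - 50*b^2 - 24*b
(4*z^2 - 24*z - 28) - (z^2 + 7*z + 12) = 3*z^2 - 31*z - 40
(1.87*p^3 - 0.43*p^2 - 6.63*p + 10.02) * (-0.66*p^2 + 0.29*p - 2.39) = -1.2342*p^5 + 0.8261*p^4 - 0.2182*p^3 - 7.5082*p^2 + 18.7515*p - 23.9478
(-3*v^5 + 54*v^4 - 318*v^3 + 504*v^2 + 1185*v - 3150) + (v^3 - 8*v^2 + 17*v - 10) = -3*v^5 + 54*v^4 - 317*v^3 + 496*v^2 + 1202*v - 3160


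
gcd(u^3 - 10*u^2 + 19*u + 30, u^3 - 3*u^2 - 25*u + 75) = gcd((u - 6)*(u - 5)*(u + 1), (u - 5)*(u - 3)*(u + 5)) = u - 5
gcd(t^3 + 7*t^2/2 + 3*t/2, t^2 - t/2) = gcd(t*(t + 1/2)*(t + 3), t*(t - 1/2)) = t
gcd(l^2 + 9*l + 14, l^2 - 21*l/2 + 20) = 1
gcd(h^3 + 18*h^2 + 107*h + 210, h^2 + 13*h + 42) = h^2 + 13*h + 42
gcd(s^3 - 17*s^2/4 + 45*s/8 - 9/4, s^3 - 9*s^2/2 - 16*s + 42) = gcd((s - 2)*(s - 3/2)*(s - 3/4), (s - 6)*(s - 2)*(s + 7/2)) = s - 2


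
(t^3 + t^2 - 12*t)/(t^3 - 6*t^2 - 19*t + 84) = t/(t - 7)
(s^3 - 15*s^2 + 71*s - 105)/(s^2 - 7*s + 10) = (s^2 - 10*s + 21)/(s - 2)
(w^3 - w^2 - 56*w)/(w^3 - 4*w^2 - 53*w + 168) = w/(w - 3)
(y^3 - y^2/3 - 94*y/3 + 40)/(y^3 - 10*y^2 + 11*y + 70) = (y^2 + 14*y/3 - 8)/(y^2 - 5*y - 14)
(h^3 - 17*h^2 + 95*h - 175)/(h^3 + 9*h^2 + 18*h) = (h^3 - 17*h^2 + 95*h - 175)/(h*(h^2 + 9*h + 18))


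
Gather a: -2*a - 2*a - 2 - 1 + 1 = -4*a - 2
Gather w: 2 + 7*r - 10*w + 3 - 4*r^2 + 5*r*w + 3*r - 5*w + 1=-4*r^2 + 10*r + w*(5*r - 15) + 6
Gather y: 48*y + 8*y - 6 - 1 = 56*y - 7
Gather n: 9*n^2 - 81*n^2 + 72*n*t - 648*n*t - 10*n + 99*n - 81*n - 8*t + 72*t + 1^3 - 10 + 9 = -72*n^2 + n*(8 - 576*t) + 64*t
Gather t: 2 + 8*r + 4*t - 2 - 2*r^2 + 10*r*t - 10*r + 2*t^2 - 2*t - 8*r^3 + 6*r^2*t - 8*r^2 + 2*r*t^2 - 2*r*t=-8*r^3 - 10*r^2 - 2*r + t^2*(2*r + 2) + t*(6*r^2 + 8*r + 2)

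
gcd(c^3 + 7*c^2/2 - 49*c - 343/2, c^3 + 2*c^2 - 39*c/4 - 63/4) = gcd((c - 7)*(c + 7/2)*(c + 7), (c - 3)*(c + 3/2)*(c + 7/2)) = c + 7/2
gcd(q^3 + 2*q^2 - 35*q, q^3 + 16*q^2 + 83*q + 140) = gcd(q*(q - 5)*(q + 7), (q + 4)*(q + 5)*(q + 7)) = q + 7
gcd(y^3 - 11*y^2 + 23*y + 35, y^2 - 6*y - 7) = y^2 - 6*y - 7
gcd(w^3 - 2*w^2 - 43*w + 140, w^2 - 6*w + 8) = w - 4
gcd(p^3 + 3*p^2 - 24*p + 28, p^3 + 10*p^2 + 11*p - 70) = p^2 + 5*p - 14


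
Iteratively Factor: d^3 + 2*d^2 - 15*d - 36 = (d + 3)*(d^2 - d - 12) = (d + 3)^2*(d - 4)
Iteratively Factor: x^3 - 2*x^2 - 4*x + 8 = (x - 2)*(x^2 - 4) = (x - 2)*(x + 2)*(x - 2)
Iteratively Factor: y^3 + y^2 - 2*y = (y + 2)*(y^2 - y) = (y - 1)*(y + 2)*(y)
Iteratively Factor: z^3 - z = (z)*(z^2 - 1) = z*(z - 1)*(z + 1)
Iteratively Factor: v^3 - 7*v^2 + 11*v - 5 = (v - 1)*(v^2 - 6*v + 5) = (v - 1)^2*(v - 5)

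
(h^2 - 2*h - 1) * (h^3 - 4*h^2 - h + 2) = h^5 - 6*h^4 + 6*h^3 + 8*h^2 - 3*h - 2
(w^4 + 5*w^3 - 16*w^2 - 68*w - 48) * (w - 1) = w^5 + 4*w^4 - 21*w^3 - 52*w^2 + 20*w + 48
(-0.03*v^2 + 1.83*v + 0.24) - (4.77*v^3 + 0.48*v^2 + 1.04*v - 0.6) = -4.77*v^3 - 0.51*v^2 + 0.79*v + 0.84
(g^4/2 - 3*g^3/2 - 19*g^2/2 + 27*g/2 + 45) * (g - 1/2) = g^5/2 - 7*g^4/4 - 35*g^3/4 + 73*g^2/4 + 153*g/4 - 45/2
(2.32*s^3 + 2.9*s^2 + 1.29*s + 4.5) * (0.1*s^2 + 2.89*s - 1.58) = 0.232*s^5 + 6.9948*s^4 + 4.8444*s^3 - 0.403899999999999*s^2 + 10.9668*s - 7.11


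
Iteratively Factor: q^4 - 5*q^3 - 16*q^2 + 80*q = (q - 5)*(q^3 - 16*q) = q*(q - 5)*(q^2 - 16) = q*(q - 5)*(q + 4)*(q - 4)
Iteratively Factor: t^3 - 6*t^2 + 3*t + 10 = (t + 1)*(t^2 - 7*t + 10) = (t - 2)*(t + 1)*(t - 5)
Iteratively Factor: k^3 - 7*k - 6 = (k - 3)*(k^2 + 3*k + 2) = (k - 3)*(k + 1)*(k + 2)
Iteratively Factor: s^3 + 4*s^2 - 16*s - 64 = (s + 4)*(s^2 - 16) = (s - 4)*(s + 4)*(s + 4)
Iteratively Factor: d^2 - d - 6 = (d + 2)*(d - 3)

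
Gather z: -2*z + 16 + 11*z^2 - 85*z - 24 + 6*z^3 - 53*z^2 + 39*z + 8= 6*z^3 - 42*z^2 - 48*z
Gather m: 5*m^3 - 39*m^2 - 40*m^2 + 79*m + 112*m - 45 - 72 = 5*m^3 - 79*m^2 + 191*m - 117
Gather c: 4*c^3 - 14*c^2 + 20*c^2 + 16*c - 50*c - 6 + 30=4*c^3 + 6*c^2 - 34*c + 24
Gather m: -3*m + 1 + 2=3 - 3*m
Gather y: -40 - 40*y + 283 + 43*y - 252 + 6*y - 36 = 9*y - 45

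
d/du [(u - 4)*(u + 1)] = 2*u - 3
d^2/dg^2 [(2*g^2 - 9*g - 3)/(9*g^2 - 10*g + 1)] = 2*(-549*g^3 - 783*g^2 + 1053*g - 361)/(729*g^6 - 2430*g^5 + 2943*g^4 - 1540*g^3 + 327*g^2 - 30*g + 1)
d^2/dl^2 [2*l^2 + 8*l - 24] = 4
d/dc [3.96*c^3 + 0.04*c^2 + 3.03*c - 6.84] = 11.88*c^2 + 0.08*c + 3.03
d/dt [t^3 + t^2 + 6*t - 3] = 3*t^2 + 2*t + 6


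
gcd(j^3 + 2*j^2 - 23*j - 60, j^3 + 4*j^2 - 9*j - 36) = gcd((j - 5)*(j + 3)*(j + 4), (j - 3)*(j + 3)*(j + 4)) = j^2 + 7*j + 12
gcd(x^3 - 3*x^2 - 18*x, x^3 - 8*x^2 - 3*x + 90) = x^2 - 3*x - 18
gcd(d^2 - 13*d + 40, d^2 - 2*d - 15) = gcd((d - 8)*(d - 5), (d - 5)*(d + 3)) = d - 5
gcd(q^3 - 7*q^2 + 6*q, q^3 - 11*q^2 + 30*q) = q^2 - 6*q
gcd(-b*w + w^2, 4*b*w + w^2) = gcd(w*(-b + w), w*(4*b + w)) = w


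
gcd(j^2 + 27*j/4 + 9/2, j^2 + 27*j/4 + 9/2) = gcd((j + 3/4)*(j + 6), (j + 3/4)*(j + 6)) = j^2 + 27*j/4 + 9/2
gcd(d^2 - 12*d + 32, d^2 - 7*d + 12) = d - 4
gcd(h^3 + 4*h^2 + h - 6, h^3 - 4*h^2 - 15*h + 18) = h^2 + 2*h - 3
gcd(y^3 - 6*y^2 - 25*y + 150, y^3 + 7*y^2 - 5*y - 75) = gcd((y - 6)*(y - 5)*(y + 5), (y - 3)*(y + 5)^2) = y + 5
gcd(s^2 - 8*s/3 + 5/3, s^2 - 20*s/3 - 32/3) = 1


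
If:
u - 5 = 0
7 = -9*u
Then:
No Solution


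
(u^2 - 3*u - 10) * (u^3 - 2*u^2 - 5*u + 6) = u^5 - 5*u^4 - 9*u^3 + 41*u^2 + 32*u - 60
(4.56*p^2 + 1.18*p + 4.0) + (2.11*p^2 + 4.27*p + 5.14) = 6.67*p^2 + 5.45*p + 9.14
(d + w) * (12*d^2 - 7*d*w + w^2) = 12*d^3 + 5*d^2*w - 6*d*w^2 + w^3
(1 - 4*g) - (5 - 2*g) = -2*g - 4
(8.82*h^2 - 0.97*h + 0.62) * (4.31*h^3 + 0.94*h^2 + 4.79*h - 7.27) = 38.0142*h^5 + 4.1101*h^4 + 44.0082*h^3 - 68.1849*h^2 + 10.0217*h - 4.5074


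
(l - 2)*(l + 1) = l^2 - l - 2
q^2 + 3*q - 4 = (q - 1)*(q + 4)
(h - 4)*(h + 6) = h^2 + 2*h - 24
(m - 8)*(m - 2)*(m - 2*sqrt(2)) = m^3 - 10*m^2 - 2*sqrt(2)*m^2 + 16*m + 20*sqrt(2)*m - 32*sqrt(2)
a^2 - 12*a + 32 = (a - 8)*(a - 4)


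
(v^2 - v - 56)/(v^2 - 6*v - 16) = (v + 7)/(v + 2)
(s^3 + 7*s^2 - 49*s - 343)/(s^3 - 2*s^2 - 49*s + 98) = (s + 7)/(s - 2)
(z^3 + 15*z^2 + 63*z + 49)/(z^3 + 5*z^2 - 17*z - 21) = (z + 7)/(z - 3)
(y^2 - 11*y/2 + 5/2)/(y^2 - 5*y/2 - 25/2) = (2*y - 1)/(2*y + 5)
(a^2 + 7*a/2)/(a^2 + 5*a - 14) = a*(2*a + 7)/(2*(a^2 + 5*a - 14))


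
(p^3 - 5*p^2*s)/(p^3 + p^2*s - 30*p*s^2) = p/(p + 6*s)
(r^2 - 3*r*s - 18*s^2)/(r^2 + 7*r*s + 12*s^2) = (r - 6*s)/(r + 4*s)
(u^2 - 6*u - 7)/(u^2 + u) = (u - 7)/u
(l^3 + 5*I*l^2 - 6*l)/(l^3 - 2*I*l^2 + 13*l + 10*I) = l*(l + 3*I)/(l^2 - 4*I*l + 5)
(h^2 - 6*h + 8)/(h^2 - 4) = (h - 4)/(h + 2)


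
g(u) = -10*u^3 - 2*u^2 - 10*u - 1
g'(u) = -30*u^2 - 4*u - 10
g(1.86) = -90.87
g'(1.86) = -121.23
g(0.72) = -12.97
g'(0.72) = -28.43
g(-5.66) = 1804.74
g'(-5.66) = -948.43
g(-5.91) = 2052.49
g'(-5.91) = -1034.20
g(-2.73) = 214.86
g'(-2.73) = -222.67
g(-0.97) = 15.94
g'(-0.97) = -34.35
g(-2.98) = 275.68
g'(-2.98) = -264.49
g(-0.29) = 1.98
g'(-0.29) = -11.36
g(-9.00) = 7217.00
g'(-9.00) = -2404.00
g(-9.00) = 7217.00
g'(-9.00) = -2404.00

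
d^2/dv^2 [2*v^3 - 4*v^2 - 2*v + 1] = 12*v - 8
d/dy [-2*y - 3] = -2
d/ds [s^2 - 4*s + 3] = 2*s - 4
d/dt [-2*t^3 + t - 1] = 1 - 6*t^2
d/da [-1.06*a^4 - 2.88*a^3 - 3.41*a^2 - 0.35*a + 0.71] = -4.24*a^3 - 8.64*a^2 - 6.82*a - 0.35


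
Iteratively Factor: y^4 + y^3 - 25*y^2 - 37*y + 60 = (y + 4)*(y^3 - 3*y^2 - 13*y + 15) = (y - 5)*(y + 4)*(y^2 + 2*y - 3) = (y - 5)*(y + 3)*(y + 4)*(y - 1)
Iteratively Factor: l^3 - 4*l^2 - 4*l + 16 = (l + 2)*(l^2 - 6*l + 8) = (l - 4)*(l + 2)*(l - 2)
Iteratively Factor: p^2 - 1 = (p - 1)*(p + 1)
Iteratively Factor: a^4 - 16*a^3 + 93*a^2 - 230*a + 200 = (a - 4)*(a^3 - 12*a^2 + 45*a - 50) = (a - 5)*(a - 4)*(a^2 - 7*a + 10) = (a - 5)^2*(a - 4)*(a - 2)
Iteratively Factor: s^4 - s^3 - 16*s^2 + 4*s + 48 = (s + 3)*(s^3 - 4*s^2 - 4*s + 16) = (s - 2)*(s + 3)*(s^2 - 2*s - 8) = (s - 4)*(s - 2)*(s + 3)*(s + 2)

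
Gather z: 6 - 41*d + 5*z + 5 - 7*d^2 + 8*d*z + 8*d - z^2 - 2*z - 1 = -7*d^2 - 33*d - z^2 + z*(8*d + 3) + 10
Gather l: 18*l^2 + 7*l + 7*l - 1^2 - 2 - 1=18*l^2 + 14*l - 4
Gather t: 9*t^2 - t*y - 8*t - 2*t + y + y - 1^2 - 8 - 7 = 9*t^2 + t*(-y - 10) + 2*y - 16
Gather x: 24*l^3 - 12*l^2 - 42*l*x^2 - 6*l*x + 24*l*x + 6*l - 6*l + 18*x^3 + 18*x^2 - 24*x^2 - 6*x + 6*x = 24*l^3 - 12*l^2 + 18*l*x + 18*x^3 + x^2*(-42*l - 6)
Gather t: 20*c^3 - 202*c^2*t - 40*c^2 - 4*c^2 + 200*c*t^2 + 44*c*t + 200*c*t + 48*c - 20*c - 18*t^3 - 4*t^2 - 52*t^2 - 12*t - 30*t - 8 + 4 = 20*c^3 - 44*c^2 + 28*c - 18*t^3 + t^2*(200*c - 56) + t*(-202*c^2 + 244*c - 42) - 4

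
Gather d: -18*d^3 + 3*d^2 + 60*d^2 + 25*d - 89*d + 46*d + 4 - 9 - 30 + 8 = -18*d^3 + 63*d^2 - 18*d - 27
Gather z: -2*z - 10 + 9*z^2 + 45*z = 9*z^2 + 43*z - 10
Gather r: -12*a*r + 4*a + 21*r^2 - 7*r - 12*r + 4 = 4*a + 21*r^2 + r*(-12*a - 19) + 4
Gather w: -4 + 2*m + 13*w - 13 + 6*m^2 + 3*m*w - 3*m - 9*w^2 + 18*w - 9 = 6*m^2 - m - 9*w^2 + w*(3*m + 31) - 26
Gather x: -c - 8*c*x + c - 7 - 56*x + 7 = x*(-8*c - 56)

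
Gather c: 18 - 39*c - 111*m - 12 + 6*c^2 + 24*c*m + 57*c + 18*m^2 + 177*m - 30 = 6*c^2 + c*(24*m + 18) + 18*m^2 + 66*m - 24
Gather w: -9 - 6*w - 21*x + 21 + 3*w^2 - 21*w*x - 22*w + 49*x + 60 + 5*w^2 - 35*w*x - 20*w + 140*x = 8*w^2 + w*(-56*x - 48) + 168*x + 72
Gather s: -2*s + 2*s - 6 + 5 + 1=0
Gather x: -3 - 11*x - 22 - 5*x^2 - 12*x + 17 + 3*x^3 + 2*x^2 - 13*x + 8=3*x^3 - 3*x^2 - 36*x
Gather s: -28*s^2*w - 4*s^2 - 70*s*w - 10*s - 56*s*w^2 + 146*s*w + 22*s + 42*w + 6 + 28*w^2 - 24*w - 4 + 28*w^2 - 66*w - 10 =s^2*(-28*w - 4) + s*(-56*w^2 + 76*w + 12) + 56*w^2 - 48*w - 8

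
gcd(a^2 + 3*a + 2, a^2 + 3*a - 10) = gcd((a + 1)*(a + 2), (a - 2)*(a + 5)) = 1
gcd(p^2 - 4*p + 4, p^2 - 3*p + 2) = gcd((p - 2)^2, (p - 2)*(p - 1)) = p - 2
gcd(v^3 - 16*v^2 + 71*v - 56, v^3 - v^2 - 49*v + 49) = v^2 - 8*v + 7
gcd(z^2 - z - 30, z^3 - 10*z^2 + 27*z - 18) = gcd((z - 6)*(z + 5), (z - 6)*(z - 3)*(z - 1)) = z - 6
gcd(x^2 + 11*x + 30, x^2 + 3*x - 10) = x + 5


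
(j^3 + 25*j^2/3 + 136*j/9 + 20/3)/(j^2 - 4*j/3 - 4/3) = (j^2 + 23*j/3 + 10)/(j - 2)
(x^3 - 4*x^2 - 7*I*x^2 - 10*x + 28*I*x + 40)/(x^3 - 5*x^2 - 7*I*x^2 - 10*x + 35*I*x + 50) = (x - 4)/(x - 5)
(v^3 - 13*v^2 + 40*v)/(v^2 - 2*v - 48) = v*(v - 5)/(v + 6)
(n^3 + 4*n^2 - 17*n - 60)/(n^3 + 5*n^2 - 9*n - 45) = (n - 4)/(n - 3)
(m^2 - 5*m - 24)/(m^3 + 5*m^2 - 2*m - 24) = (m - 8)/(m^2 + 2*m - 8)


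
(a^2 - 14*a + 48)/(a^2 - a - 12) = (-a^2 + 14*a - 48)/(-a^2 + a + 12)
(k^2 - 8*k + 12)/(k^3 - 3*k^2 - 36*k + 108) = (k - 2)/(k^2 + 3*k - 18)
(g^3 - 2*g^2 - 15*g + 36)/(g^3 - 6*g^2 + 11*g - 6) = (g^2 + g - 12)/(g^2 - 3*g + 2)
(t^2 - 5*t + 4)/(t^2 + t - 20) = (t - 1)/(t + 5)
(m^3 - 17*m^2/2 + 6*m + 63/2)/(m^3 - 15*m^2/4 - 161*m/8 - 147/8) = 4*(m - 3)/(4*m + 7)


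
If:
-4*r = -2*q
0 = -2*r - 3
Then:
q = -3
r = -3/2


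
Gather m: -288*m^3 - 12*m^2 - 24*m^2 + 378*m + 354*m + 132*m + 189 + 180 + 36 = -288*m^3 - 36*m^2 + 864*m + 405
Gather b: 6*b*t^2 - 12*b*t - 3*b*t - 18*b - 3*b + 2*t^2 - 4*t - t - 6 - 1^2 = b*(6*t^2 - 15*t - 21) + 2*t^2 - 5*t - 7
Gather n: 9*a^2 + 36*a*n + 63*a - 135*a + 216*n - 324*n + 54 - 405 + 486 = 9*a^2 - 72*a + n*(36*a - 108) + 135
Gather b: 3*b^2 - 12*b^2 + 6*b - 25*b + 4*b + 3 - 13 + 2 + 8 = -9*b^2 - 15*b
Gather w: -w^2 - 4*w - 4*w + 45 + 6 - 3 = -w^2 - 8*w + 48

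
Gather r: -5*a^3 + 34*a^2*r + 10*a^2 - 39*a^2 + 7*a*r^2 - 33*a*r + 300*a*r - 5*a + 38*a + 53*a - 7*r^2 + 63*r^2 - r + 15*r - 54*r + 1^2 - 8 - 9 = -5*a^3 - 29*a^2 + 86*a + r^2*(7*a + 56) + r*(34*a^2 + 267*a - 40) - 16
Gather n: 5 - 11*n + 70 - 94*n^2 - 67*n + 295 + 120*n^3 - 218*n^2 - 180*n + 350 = 120*n^3 - 312*n^2 - 258*n + 720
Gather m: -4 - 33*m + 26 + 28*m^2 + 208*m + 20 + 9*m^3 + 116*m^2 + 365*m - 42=9*m^3 + 144*m^2 + 540*m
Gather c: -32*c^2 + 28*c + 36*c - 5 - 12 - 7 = -32*c^2 + 64*c - 24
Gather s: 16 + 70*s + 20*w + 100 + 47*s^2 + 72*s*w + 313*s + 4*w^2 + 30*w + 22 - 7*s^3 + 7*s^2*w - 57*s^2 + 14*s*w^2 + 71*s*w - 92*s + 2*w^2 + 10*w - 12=-7*s^3 + s^2*(7*w - 10) + s*(14*w^2 + 143*w + 291) + 6*w^2 + 60*w + 126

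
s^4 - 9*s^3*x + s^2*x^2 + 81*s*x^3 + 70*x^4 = (s - 7*x)*(s - 5*x)*(s + x)*(s + 2*x)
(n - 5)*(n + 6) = n^2 + n - 30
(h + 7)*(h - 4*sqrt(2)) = h^2 - 4*sqrt(2)*h + 7*h - 28*sqrt(2)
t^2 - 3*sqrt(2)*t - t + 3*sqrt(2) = (t - 1)*(t - 3*sqrt(2))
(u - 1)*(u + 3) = u^2 + 2*u - 3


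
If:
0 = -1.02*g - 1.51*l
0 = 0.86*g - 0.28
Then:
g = 0.33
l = -0.22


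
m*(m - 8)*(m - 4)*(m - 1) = m^4 - 13*m^3 + 44*m^2 - 32*m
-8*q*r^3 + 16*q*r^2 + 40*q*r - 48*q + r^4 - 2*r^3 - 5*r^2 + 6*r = (-8*q + r)*(r - 3)*(r - 1)*(r + 2)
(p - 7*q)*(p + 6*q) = p^2 - p*q - 42*q^2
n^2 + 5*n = n*(n + 5)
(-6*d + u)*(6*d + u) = -36*d^2 + u^2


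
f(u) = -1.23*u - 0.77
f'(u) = -1.23000000000000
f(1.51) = -2.63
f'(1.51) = -1.23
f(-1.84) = 1.49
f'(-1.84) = -1.23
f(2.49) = -3.83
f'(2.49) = -1.23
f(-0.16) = -0.57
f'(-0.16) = -1.23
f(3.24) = -4.76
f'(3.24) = -1.23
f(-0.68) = 0.07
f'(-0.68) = -1.23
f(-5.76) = 6.31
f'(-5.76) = -1.23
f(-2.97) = 2.88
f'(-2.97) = -1.23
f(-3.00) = 2.92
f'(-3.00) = -1.23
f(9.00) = -11.84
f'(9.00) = -1.23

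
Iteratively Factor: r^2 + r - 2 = (r + 2)*(r - 1)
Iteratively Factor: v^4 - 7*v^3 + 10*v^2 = (v)*(v^3 - 7*v^2 + 10*v) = v*(v - 2)*(v^2 - 5*v) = v*(v - 5)*(v - 2)*(v)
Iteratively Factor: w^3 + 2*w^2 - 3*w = (w + 3)*(w^2 - w) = (w - 1)*(w + 3)*(w)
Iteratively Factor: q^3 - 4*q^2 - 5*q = (q)*(q^2 - 4*q - 5) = q*(q - 5)*(q + 1)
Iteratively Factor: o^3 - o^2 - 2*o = (o + 1)*(o^2 - 2*o) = o*(o + 1)*(o - 2)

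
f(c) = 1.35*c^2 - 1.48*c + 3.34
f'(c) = 2.7*c - 1.48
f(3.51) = 14.78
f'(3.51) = 8.00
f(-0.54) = 4.53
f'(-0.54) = -2.94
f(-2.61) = 16.40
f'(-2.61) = -8.53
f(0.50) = 2.94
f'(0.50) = -0.13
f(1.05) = 3.27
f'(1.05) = 1.36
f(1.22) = 3.54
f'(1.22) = 1.81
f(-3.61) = 26.28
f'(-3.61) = -11.23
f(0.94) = 3.14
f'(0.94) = 1.06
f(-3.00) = 19.93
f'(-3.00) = -9.58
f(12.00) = 179.98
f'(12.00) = 30.92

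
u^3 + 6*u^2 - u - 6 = (u - 1)*(u + 1)*(u + 6)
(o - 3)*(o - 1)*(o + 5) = o^3 + o^2 - 17*o + 15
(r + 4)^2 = r^2 + 8*r + 16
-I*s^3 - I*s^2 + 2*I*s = s*(s + 2)*(-I*s + I)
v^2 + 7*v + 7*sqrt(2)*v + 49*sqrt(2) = (v + 7)*(v + 7*sqrt(2))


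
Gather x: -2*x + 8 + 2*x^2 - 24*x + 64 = 2*x^2 - 26*x + 72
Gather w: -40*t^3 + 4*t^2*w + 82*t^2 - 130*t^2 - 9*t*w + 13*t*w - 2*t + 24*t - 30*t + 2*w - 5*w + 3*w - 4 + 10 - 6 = -40*t^3 - 48*t^2 - 8*t + w*(4*t^2 + 4*t)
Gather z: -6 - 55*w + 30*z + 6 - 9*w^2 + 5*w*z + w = -9*w^2 - 54*w + z*(5*w + 30)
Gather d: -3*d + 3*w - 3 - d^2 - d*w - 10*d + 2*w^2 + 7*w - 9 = -d^2 + d*(-w - 13) + 2*w^2 + 10*w - 12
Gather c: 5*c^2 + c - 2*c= 5*c^2 - c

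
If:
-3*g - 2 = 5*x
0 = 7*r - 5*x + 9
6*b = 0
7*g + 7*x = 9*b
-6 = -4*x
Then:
No Solution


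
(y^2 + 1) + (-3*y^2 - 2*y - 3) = -2*y^2 - 2*y - 2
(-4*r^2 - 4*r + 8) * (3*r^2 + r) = -12*r^4 - 16*r^3 + 20*r^2 + 8*r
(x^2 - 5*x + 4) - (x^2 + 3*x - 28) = 32 - 8*x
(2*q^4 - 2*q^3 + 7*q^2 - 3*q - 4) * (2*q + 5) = 4*q^5 + 6*q^4 + 4*q^3 + 29*q^2 - 23*q - 20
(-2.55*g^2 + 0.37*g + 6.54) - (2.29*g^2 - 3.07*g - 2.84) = -4.84*g^2 + 3.44*g + 9.38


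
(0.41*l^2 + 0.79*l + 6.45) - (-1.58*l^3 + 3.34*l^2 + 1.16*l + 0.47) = 1.58*l^3 - 2.93*l^2 - 0.37*l + 5.98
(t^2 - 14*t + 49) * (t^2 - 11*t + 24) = t^4 - 25*t^3 + 227*t^2 - 875*t + 1176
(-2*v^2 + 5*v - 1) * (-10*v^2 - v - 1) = 20*v^4 - 48*v^3 + 7*v^2 - 4*v + 1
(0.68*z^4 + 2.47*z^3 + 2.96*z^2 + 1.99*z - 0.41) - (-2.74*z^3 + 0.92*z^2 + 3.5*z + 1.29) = 0.68*z^4 + 5.21*z^3 + 2.04*z^2 - 1.51*z - 1.7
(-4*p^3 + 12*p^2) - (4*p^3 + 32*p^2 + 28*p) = -8*p^3 - 20*p^2 - 28*p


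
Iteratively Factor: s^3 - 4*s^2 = (s)*(s^2 - 4*s) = s^2*(s - 4)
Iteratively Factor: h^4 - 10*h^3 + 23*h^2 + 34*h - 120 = (h + 2)*(h^3 - 12*h^2 + 47*h - 60) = (h - 3)*(h + 2)*(h^2 - 9*h + 20) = (h - 4)*(h - 3)*(h + 2)*(h - 5)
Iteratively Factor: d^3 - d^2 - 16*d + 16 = (d + 4)*(d^2 - 5*d + 4) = (d - 4)*(d + 4)*(d - 1)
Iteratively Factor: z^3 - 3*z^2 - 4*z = (z)*(z^2 - 3*z - 4) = z*(z - 4)*(z + 1)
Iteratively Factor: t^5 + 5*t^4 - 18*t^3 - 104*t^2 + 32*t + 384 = (t + 4)*(t^4 + t^3 - 22*t^2 - 16*t + 96) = (t + 3)*(t + 4)*(t^3 - 2*t^2 - 16*t + 32) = (t - 2)*(t + 3)*(t + 4)*(t^2 - 16) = (t - 4)*(t - 2)*(t + 3)*(t + 4)*(t + 4)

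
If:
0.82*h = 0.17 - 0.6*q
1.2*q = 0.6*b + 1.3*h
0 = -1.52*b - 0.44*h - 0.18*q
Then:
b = -0.05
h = 0.13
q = 0.11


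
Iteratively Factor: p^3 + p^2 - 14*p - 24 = (p - 4)*(p^2 + 5*p + 6) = (p - 4)*(p + 2)*(p + 3)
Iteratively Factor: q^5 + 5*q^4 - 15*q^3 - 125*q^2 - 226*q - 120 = (q - 5)*(q^4 + 10*q^3 + 35*q^2 + 50*q + 24) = (q - 5)*(q + 2)*(q^3 + 8*q^2 + 19*q + 12) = (q - 5)*(q + 2)*(q + 4)*(q^2 + 4*q + 3) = (q - 5)*(q + 1)*(q + 2)*(q + 4)*(q + 3)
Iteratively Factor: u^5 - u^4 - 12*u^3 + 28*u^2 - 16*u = (u)*(u^4 - u^3 - 12*u^2 + 28*u - 16) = u*(u - 2)*(u^3 + u^2 - 10*u + 8) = u*(u - 2)*(u - 1)*(u^2 + 2*u - 8) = u*(u - 2)^2*(u - 1)*(u + 4)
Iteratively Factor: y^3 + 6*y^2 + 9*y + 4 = (y + 1)*(y^2 + 5*y + 4) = (y + 1)^2*(y + 4)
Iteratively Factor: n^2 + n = (n)*(n + 1)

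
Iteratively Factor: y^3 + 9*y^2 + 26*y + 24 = (y + 4)*(y^2 + 5*y + 6) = (y + 3)*(y + 4)*(y + 2)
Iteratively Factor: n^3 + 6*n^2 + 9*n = (n + 3)*(n^2 + 3*n) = n*(n + 3)*(n + 3)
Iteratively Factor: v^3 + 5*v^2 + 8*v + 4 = (v + 2)*(v^2 + 3*v + 2) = (v + 2)^2*(v + 1)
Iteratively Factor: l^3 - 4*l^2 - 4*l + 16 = (l - 4)*(l^2 - 4) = (l - 4)*(l + 2)*(l - 2)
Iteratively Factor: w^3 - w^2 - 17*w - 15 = (w + 1)*(w^2 - 2*w - 15) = (w + 1)*(w + 3)*(w - 5)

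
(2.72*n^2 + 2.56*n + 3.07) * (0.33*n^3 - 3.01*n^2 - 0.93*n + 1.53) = 0.8976*n^5 - 7.3424*n^4 - 9.2221*n^3 - 7.4599*n^2 + 1.0617*n + 4.6971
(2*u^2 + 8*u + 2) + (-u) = 2*u^2 + 7*u + 2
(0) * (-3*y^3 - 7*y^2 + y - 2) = 0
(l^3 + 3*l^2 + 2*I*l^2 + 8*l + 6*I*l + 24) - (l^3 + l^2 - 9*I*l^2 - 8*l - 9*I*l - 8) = 2*l^2 + 11*I*l^2 + 16*l + 15*I*l + 32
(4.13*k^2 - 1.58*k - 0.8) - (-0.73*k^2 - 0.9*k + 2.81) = 4.86*k^2 - 0.68*k - 3.61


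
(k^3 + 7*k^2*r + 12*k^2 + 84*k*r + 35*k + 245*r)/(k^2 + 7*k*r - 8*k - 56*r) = (k^2 + 12*k + 35)/(k - 8)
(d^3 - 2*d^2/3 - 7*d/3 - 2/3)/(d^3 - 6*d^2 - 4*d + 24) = (3*d^2 + 4*d + 1)/(3*(d^2 - 4*d - 12))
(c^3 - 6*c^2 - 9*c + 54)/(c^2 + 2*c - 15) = (c^2 - 3*c - 18)/(c + 5)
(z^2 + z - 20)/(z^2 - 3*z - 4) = (z + 5)/(z + 1)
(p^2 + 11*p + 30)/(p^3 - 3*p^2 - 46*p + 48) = (p + 5)/(p^2 - 9*p + 8)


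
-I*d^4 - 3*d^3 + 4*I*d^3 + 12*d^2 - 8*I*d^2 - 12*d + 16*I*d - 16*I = (d - 2)^2*(d - 4*I)*(-I*d + 1)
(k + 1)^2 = k^2 + 2*k + 1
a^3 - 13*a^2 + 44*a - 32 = (a - 8)*(a - 4)*(a - 1)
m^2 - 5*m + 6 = (m - 3)*(m - 2)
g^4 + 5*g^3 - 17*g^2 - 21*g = g*(g - 3)*(g + 1)*(g + 7)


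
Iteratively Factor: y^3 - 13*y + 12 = (y + 4)*(y^2 - 4*y + 3) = (y - 1)*(y + 4)*(y - 3)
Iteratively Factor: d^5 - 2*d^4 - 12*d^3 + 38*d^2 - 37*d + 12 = (d + 4)*(d^4 - 6*d^3 + 12*d^2 - 10*d + 3) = (d - 3)*(d + 4)*(d^3 - 3*d^2 + 3*d - 1) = (d - 3)*(d - 1)*(d + 4)*(d^2 - 2*d + 1) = (d - 3)*(d - 1)^2*(d + 4)*(d - 1)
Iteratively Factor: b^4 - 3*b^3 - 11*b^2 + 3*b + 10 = (b + 1)*(b^3 - 4*b^2 - 7*b + 10) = (b - 5)*(b + 1)*(b^2 + b - 2) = (b - 5)*(b + 1)*(b + 2)*(b - 1)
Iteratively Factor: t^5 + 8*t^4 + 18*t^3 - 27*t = (t + 3)*(t^4 + 5*t^3 + 3*t^2 - 9*t) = (t - 1)*(t + 3)*(t^3 + 6*t^2 + 9*t) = t*(t - 1)*(t + 3)*(t^2 + 6*t + 9) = t*(t - 1)*(t + 3)^2*(t + 3)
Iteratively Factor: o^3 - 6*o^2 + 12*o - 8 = (o - 2)*(o^2 - 4*o + 4) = (o - 2)^2*(o - 2)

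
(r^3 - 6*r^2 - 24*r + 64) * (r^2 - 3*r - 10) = r^5 - 9*r^4 - 16*r^3 + 196*r^2 + 48*r - 640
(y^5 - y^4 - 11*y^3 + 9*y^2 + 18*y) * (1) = y^5 - y^4 - 11*y^3 + 9*y^2 + 18*y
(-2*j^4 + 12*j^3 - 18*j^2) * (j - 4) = -2*j^5 + 20*j^4 - 66*j^3 + 72*j^2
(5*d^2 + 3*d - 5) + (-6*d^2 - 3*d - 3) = -d^2 - 8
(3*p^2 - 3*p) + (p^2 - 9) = 4*p^2 - 3*p - 9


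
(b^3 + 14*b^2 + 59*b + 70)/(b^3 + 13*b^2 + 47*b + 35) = (b + 2)/(b + 1)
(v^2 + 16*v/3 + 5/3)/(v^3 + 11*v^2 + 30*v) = (v + 1/3)/(v*(v + 6))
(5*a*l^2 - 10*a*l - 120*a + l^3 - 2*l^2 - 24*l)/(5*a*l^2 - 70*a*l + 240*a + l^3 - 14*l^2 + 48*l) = (l + 4)/(l - 8)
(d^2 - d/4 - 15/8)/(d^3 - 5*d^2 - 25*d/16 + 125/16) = 2*(2*d - 3)/(4*d^2 - 25*d + 25)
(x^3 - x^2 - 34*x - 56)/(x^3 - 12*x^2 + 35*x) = (x^2 + 6*x + 8)/(x*(x - 5))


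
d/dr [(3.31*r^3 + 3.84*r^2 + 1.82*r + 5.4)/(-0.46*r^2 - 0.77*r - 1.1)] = (-1.5226*r^4 - 5.0974*r^3 - 13.0426*r^2 - 3.48*r + 2.156)/(0.2116*r^4 + 0.7084*r^3 + 1.6049*r^2 + 1.694*r + 1.21)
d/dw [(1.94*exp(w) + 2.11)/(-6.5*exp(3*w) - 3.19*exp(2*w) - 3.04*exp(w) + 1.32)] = (25.22*exp(3*w) + 47.3336*exp(2*w) + 13.4618*exp(w) + 8.9752)*exp(w)/(42.25*exp(6*w) + 41.47*exp(5*w) + 49.6961*exp(4*w) + 2.2352*exp(3*w) + 0.82*exp(2*w) - 8.0256*exp(w) + 1.7424)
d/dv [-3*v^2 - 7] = -6*v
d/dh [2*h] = 2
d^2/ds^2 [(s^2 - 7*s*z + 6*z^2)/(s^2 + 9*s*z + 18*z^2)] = 8*z*(-4*s^3 - 9*s^2*z + 135*s*z^2 + 459*z^3)/(s^6 + 27*s^5*z + 297*s^4*z^2 + 1701*s^3*z^3 + 5346*s^2*z^4 + 8748*s*z^5 + 5832*z^6)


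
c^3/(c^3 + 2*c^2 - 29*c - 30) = c^3/(c^3 + 2*c^2 - 29*c - 30)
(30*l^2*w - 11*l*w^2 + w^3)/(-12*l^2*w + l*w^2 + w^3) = (30*l^2 - 11*l*w + w^2)/(-12*l^2 + l*w + w^2)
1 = 1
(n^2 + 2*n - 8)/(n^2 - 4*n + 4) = (n + 4)/(n - 2)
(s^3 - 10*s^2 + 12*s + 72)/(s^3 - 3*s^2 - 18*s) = (s^2 - 4*s - 12)/(s*(s + 3))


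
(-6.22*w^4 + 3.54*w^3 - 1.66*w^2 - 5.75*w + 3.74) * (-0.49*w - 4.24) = 3.0478*w^5 + 24.6382*w^4 - 14.1962*w^3 + 9.8559*w^2 + 22.5474*w - 15.8576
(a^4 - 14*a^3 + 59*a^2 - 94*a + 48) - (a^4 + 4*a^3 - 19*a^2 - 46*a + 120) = -18*a^3 + 78*a^2 - 48*a - 72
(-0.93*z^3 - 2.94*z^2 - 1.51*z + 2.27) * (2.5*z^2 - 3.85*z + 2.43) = -2.325*z^5 - 3.7695*z^4 + 5.2841*z^3 + 4.3443*z^2 - 12.4088*z + 5.5161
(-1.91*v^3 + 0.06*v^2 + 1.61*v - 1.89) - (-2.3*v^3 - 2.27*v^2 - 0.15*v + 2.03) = 0.39*v^3 + 2.33*v^2 + 1.76*v - 3.92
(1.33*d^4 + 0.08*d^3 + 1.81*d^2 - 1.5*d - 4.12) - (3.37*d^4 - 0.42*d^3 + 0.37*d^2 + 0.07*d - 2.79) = -2.04*d^4 + 0.5*d^3 + 1.44*d^2 - 1.57*d - 1.33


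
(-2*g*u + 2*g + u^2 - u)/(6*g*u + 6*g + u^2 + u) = (-2*g*u + 2*g + u^2 - u)/(6*g*u + 6*g + u^2 + u)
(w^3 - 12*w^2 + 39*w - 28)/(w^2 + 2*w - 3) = (w^2 - 11*w + 28)/(w + 3)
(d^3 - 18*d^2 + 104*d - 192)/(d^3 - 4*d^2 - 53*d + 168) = (d^2 - 10*d + 24)/(d^2 + 4*d - 21)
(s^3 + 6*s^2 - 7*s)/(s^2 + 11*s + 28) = s*(s - 1)/(s + 4)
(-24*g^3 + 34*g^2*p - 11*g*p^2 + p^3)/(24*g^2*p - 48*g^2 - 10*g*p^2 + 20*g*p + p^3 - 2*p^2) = (-g + p)/(p - 2)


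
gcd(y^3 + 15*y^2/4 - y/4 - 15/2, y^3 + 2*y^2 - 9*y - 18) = y^2 + 5*y + 6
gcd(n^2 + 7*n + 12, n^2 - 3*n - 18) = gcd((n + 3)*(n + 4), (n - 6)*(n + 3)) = n + 3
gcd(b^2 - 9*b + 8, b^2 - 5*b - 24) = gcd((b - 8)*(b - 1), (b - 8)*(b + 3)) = b - 8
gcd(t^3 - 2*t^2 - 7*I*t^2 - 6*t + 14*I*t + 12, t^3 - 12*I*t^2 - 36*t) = t - 6*I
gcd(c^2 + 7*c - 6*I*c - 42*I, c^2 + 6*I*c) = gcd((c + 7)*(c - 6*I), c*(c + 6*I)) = 1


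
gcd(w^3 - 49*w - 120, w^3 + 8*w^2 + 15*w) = w^2 + 8*w + 15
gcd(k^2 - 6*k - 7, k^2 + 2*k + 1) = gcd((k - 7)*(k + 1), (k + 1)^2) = k + 1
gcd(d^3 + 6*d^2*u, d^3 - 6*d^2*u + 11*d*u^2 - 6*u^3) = 1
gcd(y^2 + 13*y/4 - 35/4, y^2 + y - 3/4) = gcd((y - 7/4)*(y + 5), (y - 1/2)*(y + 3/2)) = 1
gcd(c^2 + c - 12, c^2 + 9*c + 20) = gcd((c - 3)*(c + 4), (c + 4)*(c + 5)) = c + 4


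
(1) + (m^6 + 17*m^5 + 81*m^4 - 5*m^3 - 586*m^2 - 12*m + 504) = m^6 + 17*m^5 + 81*m^4 - 5*m^3 - 586*m^2 - 12*m + 505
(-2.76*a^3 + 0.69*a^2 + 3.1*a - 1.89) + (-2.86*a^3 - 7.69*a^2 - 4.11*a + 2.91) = -5.62*a^3 - 7.0*a^2 - 1.01*a + 1.02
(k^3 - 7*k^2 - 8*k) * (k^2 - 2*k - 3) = k^5 - 9*k^4 + 3*k^3 + 37*k^2 + 24*k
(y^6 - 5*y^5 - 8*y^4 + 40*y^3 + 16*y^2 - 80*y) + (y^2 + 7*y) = y^6 - 5*y^5 - 8*y^4 + 40*y^3 + 17*y^2 - 73*y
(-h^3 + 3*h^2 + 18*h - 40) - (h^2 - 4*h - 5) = -h^3 + 2*h^2 + 22*h - 35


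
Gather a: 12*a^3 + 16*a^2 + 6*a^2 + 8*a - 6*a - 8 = 12*a^3 + 22*a^2 + 2*a - 8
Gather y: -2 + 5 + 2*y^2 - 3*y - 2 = 2*y^2 - 3*y + 1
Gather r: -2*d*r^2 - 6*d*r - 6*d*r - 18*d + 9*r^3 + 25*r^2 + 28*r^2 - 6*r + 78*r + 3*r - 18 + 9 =-18*d + 9*r^3 + r^2*(53 - 2*d) + r*(75 - 12*d) - 9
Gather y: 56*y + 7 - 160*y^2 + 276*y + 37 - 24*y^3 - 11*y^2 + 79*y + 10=-24*y^3 - 171*y^2 + 411*y + 54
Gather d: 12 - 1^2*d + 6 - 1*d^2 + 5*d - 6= -d^2 + 4*d + 12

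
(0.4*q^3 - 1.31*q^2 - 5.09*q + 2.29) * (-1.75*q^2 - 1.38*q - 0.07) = -0.7*q^5 + 1.7405*q^4 + 10.6873*q^3 + 3.1084*q^2 - 2.8039*q - 0.1603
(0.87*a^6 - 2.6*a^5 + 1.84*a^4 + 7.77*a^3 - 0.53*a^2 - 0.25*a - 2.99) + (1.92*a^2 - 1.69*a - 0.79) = 0.87*a^6 - 2.6*a^5 + 1.84*a^4 + 7.77*a^3 + 1.39*a^2 - 1.94*a - 3.78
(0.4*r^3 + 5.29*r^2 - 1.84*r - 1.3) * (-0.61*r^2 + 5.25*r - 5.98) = -0.244*r^5 - 1.1269*r^4 + 26.5029*r^3 - 40.5012*r^2 + 4.1782*r + 7.774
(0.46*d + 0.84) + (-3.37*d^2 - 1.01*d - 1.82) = -3.37*d^2 - 0.55*d - 0.98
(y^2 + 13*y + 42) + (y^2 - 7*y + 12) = 2*y^2 + 6*y + 54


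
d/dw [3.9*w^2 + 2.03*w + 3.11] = 7.8*w + 2.03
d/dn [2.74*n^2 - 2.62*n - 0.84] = 5.48*n - 2.62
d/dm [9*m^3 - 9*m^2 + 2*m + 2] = 27*m^2 - 18*m + 2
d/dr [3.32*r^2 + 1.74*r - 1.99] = 6.64*r + 1.74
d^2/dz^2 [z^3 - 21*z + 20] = 6*z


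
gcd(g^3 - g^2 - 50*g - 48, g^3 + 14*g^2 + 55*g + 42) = g^2 + 7*g + 6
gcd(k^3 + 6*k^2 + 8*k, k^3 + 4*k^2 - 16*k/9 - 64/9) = k + 4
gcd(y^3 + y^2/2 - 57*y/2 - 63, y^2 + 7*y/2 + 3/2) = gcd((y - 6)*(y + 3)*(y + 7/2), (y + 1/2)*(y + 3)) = y + 3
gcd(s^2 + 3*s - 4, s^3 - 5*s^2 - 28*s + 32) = s^2 + 3*s - 4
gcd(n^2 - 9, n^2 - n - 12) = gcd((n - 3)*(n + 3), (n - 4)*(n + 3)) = n + 3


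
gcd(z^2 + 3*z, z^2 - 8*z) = z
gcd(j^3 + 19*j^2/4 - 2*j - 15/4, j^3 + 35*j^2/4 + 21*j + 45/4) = j^2 + 23*j/4 + 15/4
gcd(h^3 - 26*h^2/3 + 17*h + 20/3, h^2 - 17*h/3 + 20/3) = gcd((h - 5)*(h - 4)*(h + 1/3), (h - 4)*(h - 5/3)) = h - 4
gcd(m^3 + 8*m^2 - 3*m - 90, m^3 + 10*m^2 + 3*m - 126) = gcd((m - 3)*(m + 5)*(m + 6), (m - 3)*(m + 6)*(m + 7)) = m^2 + 3*m - 18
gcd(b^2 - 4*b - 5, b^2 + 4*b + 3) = b + 1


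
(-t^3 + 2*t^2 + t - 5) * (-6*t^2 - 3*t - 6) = 6*t^5 - 9*t^4 - 6*t^3 + 15*t^2 + 9*t + 30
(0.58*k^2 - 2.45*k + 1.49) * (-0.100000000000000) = -0.058*k^2 + 0.245*k - 0.149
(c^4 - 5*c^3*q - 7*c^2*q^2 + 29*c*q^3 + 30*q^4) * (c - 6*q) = c^5 - 11*c^4*q + 23*c^3*q^2 + 71*c^2*q^3 - 144*c*q^4 - 180*q^5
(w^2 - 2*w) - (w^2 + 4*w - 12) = 12 - 6*w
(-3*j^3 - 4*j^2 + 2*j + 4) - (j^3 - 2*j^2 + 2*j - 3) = -4*j^3 - 2*j^2 + 7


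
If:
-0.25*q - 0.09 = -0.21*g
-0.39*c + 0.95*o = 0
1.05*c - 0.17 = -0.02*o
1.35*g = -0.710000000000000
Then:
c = 0.16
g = -0.53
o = 0.07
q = -0.80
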